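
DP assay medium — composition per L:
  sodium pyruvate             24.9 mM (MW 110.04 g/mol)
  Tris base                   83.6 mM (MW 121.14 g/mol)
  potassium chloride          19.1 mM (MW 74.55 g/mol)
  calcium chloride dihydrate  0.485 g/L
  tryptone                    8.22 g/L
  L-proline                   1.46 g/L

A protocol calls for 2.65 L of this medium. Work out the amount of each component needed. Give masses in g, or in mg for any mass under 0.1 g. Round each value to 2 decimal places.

sodium pyruvate 7.26 g; Tris base 26.84 g; potassium chloride 3.77 g; calcium chloride dihydrate 1.29 g; tryptone 21.78 g; L-proline 3.87 g

Working volume: 2.65 L.
sodium pyruvate: 24.9 mmol/L × 110.04 g/mol × 2.65 L ÷ 1000 = 7.26 g
Tris base: 83.6 mmol/L × 121.14 g/mol × 2.65 L ÷ 1000 = 26.84 g
potassium chloride: 19.1 mmol/L × 74.55 g/mol × 2.65 L ÷ 1000 = 3.77 g
calcium chloride dihydrate: 0.485 g/L × 2.65 L = 1.29 g
tryptone: 8.22 g/L × 2.65 L = 21.78 g
L-proline: 1.46 g/L × 2.65 L = 3.87 g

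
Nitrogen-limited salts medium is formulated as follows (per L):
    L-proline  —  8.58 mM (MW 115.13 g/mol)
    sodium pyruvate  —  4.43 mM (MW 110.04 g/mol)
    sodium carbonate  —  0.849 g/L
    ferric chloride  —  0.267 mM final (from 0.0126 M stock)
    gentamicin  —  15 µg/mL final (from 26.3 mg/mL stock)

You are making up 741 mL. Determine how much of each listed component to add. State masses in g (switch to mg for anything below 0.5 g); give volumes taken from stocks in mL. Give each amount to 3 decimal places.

L-proline 0.732 g; sodium pyruvate 361.221 mg; sodium carbonate 0.629 g; ferric chloride 15.702 mL; gentamicin 0.423 mL

Working volume: 741 mL = 0.741 L.
L-proline: 8.58 mmol/L × 115.13 g/mol × 0.741 L ÷ 1000 = 0.732 g
sodium pyruvate: 4.43 mmol/L × 110.04 mg/mmol × 0.741 L = 361.221 mg
sodium carbonate: 0.849 g/L × 0.741 L = 0.629 g
ferric chloride: C1V1 = C2V2 → 0.267 mM × 741 mL ÷ 12.6 mM = 15.702 mL
gentamicin: dilute stock: 15 µg/mL × 741 mL ÷ 26300 µg/mL = 0.423 mL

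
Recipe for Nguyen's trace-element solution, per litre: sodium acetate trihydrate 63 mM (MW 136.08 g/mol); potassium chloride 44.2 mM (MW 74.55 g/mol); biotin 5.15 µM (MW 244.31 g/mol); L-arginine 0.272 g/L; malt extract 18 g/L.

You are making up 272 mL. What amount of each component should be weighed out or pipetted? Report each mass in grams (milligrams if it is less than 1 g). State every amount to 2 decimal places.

sodium acetate trihydrate 2.33 g; potassium chloride 896.27 mg; biotin 0.34 mg; L-arginine 73.98 mg; malt extract 4.90 g

Target volume = 272 mL = 0.272 L.
sodium acetate trihydrate: 63 mmol/L × 136.08 g/mol × 0.272 L ÷ 1000 = 2.33 g
potassium chloride: 44.2 mmol/L × 74.55 mg/mmol × 0.272 L = 896.27 mg
biotin: 5.15 µmol/L × 244.31 g/mol × 0.272 L ÷ 1000 = 0.34 mg
L-arginine: 0.272 g/L × 0.272 L = 0.073984 g = 73.98 mg
malt extract: 18 g/L × 0.272 L = 4.90 g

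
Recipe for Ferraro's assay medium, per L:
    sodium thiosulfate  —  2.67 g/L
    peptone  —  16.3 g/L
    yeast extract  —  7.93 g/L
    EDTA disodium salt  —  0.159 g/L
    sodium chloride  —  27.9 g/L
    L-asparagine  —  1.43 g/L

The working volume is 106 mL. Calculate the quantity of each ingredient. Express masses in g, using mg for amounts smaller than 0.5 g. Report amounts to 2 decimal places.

sodium thiosulfate 283.02 mg; peptone 1.73 g; yeast extract 0.84 g; EDTA disodium salt 16.85 mg; sodium chloride 2.96 g; L-asparagine 151.58 mg

Scale factor relative to 1 L: 0.106.
sodium thiosulfate: 2.67 g/L × 0.106 L = 0.28302 g = 283.02 mg
peptone: 16.3 g/L × 0.106 L = 1.73 g
yeast extract: 7.93 g/L × 0.106 L = 0.84 g
EDTA disodium salt: 0.159 g/L × 0.106 L = 0.016854 g = 16.85 mg
sodium chloride: 27.9 g/L × 0.106 L = 2.96 g
L-asparagine: 1.43 g/L × 0.106 L = 0.15158 g = 151.58 mg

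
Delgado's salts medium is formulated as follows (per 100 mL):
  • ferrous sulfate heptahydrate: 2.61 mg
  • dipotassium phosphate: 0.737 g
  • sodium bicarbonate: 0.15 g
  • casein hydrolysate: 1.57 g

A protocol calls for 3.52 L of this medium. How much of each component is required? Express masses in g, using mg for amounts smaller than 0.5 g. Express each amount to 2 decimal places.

Ratio of target to recipe volume: 3520 / 100 = 35.2.
ferrous sulfate heptahydrate: 2.61 mg × (3520 mL / 100 mL) = 91.87 mg
dipotassium phosphate: 0.737 g × (3520 mL / 100 mL) = 25.94 g
sodium bicarbonate: 0.15 g × (3520 mL / 100 mL) = 5.28 g
casein hydrolysate: 1.57 g × (3520 mL / 100 mL) = 55.26 g

ferrous sulfate heptahydrate 91.87 mg; dipotassium phosphate 25.94 g; sodium bicarbonate 5.28 g; casein hydrolysate 55.26 g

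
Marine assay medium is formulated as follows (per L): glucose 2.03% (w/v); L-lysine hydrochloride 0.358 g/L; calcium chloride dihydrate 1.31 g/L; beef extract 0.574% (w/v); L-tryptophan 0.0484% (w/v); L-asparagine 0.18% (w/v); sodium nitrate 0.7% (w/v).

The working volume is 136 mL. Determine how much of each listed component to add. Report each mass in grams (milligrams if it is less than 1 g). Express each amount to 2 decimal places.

glucose 2.76 g; L-lysine hydrochloride 48.69 mg; calcium chloride dihydrate 178.16 mg; beef extract 780.64 mg; L-tryptophan 65.82 mg; L-asparagine 244.80 mg; sodium nitrate 952.00 mg

Working volume: 136 mL = 0.136 L.
glucose: 2.03 g per 100 mL × 136 mL ÷ 100 = 2.76 g
L-lysine hydrochloride: 0.358 g/L × 0.136 L = 0.048688 g = 48.69 mg
calcium chloride dihydrate: 1.31 g/L × 0.136 L = 0.17816 g = 178.16 mg
beef extract: 0.574% w/v = 5.74 g/L → 5.74 × 0.136 L = 0.78064 g = 780.64 mg
L-tryptophan: 0.0484 g per 100 mL × 136 mL ÷ 100 = 0.065824 g = 65.82 mg
L-asparagine: 0.18% w/v = 1.8 g/L → 1.8 × 0.136 L = 0.2448 g = 244.80 mg
sodium nitrate: 0.7 g per 100 mL × 136 mL ÷ 100 = 0.952 g = 952.00 mg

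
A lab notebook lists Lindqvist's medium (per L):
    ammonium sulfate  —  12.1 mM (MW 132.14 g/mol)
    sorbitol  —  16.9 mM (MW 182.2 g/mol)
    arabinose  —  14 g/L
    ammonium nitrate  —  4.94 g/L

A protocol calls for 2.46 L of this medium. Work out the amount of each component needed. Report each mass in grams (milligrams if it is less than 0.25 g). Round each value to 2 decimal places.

ammonium sulfate 3.93 g; sorbitol 7.57 g; arabinose 34.44 g; ammonium nitrate 12.15 g

Scale factor relative to 1 L: 2.46.
ammonium sulfate: 12.1 mmol/L × 132.14 g/mol × 2.46 L ÷ 1000 = 3.93 g
sorbitol: 16.9 mmol/L × 182.2 g/mol × 2.46 L ÷ 1000 = 7.57 g
arabinose: 14 g/L × 2.46 L = 34.44 g
ammonium nitrate: 4.94 g/L × 2.46 L = 12.15 g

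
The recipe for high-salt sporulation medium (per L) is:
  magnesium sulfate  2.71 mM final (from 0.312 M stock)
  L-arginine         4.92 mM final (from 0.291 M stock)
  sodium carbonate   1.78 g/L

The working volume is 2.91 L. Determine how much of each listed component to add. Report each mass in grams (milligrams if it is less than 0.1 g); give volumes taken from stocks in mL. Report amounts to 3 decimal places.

Working volume: 2.91 L.
magnesium sulfate: V = C2·V2/C1 = 2.71 mM × 2910 mL ÷ 312 mM = 25.276 mL
L-arginine: C1V1 = C2V2 → 4.92 mM × 2910 mL ÷ 291 mM = 49.200 mL
sodium carbonate: 1.78 g/L × 2.91 L = 5.180 g

magnesium sulfate 25.276 mL; L-arginine 49.200 mL; sodium carbonate 5.180 g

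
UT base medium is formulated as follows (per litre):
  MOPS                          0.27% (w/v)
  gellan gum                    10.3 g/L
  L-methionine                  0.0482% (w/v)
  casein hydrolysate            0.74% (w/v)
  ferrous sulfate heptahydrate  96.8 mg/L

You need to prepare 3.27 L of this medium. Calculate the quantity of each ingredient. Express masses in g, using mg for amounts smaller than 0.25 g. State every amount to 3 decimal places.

Working volume: 3.27 L.
MOPS: 0.27% w/v = 2.7 g/L → 2.7 × 3.27 L = 8.829 g
gellan gum: 10.3 g/L × 3.27 L = 33.681 g
L-methionine: 0.0482% w/v = 0.482 g/L → 0.482 × 3.27 L = 1.576 g
casein hydrolysate: 0.74% w/v = 7.4 g/L → 7.4 × 3.27 L = 24.198 g
ferrous sulfate heptahydrate: 96.8 mg/L × 3.27 L = 316.536 mg = 0.317 g

MOPS 8.829 g; gellan gum 33.681 g; L-methionine 1.576 g; casein hydrolysate 24.198 g; ferrous sulfate heptahydrate 0.317 g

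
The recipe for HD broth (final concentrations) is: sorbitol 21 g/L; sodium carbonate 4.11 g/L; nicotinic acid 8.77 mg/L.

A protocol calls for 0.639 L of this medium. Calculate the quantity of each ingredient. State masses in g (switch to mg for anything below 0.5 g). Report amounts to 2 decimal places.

Scale factor relative to 1 L: 0.639.
sorbitol: 21 g/L × 0.639 L = 13.42 g
sodium carbonate: 4.11 g/L × 0.639 L = 2.63 g
nicotinic acid: 8.77 mg/L × 0.639 L = 5.60 mg

sorbitol 13.42 g; sodium carbonate 2.63 g; nicotinic acid 5.60 mg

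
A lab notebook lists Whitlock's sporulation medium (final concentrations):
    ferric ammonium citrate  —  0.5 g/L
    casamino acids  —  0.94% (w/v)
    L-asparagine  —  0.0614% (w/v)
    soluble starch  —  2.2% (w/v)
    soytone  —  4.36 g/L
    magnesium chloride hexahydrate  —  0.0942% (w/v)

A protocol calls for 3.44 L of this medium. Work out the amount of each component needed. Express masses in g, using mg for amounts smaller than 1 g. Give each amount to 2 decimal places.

ferric ammonium citrate 1.72 g; casamino acids 32.34 g; L-asparagine 2.11 g; soluble starch 75.68 g; soytone 15.00 g; magnesium chloride hexahydrate 3.24 g

Scale factor relative to 1 L: 3.44.
ferric ammonium citrate: 0.5 g/L × 3.44 L = 1.72 g
casamino acids: 0.94 g per 100 mL × 3440 mL ÷ 100 = 32.34 g
L-asparagine: 0.0614% w/v = 0.614 g/L → 0.614 × 3.44 L = 2.11 g
soluble starch: 2.2 g per 100 mL × 3440 mL ÷ 100 = 75.68 g
soytone: 4.36 g/L × 3.44 L = 15.00 g
magnesium chloride hexahydrate: 0.0942 g per 100 mL × 3440 mL ÷ 100 = 3.24 g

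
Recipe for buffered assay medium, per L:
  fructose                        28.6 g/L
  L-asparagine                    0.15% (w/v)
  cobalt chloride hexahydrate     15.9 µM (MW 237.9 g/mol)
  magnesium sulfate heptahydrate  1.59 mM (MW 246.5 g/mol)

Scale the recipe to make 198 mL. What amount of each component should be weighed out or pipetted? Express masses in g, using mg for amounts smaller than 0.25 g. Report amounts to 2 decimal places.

Scale factor relative to 1 L: 0.198.
fructose: 28.6 g/L × 0.198 L = 5.66 g
L-asparagine: 0.15% w/v = 1.5 g/L → 1.5 × 0.198 L = 0.30 g
cobalt chloride hexahydrate: 15.9 µmol/L × 237.9 g/mol × 0.198 L ÷ 1000 = 0.75 mg
magnesium sulfate heptahydrate: 1.59 mmol/L × 246.5 mg/mmol × 0.198 L = 77.60 mg

fructose 5.66 g; L-asparagine 0.30 g; cobalt chloride hexahydrate 0.75 mg; magnesium sulfate heptahydrate 77.60 mg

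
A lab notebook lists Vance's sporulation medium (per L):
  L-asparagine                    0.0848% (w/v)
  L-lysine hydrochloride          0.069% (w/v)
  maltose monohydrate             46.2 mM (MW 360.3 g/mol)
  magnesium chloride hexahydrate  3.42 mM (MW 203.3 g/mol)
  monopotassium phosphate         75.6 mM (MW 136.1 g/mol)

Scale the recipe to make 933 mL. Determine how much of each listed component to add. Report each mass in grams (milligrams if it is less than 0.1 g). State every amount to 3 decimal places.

Working volume: 933 mL = 0.933 L.
L-asparagine: 0.0848% w/v = 0.848 g/L → 0.848 × 0.933 L = 0.791 g
L-lysine hydrochloride: 0.069 g per 100 mL × 933 mL ÷ 100 = 0.644 g
maltose monohydrate: 46.2 mmol/L × 360.3 g/mol × 0.933 L ÷ 1000 = 15.531 g
magnesium chloride hexahydrate: 3.42 mmol/L × 203.3 g/mol × 0.933 L ÷ 1000 = 0.649 g
monopotassium phosphate: 75.6 mmol/L × 136.1 g/mol × 0.933 L ÷ 1000 = 9.600 g

L-asparagine 0.791 g; L-lysine hydrochloride 0.644 g; maltose monohydrate 15.531 g; magnesium chloride hexahydrate 0.649 g; monopotassium phosphate 9.600 g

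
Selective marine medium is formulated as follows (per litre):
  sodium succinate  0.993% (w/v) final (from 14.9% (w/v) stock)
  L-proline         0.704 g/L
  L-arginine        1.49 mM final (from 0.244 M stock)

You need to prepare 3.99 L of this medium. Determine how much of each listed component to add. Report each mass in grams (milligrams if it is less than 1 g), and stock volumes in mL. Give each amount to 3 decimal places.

sodium succinate 265.911 mL; L-proline 2.809 g; L-arginine 24.365 mL

Scale factor relative to 1 L: 3.99.
sodium succinate: C1V1 = C2V2 → 0.993% ÷ 14.9% × 3990 mL = 265.911 mL
L-proline: 0.704 g/L × 3.99 L = 2.809 g
L-arginine: C1V1 = C2V2 → 1.49 mM × 3990 mL ÷ 244 mM = 24.365 mL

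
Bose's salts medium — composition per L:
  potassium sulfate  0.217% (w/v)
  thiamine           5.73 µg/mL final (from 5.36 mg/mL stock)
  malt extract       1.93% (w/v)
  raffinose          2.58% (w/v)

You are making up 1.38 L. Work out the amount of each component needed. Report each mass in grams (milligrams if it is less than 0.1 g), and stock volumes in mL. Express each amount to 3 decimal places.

potassium sulfate 2.995 g; thiamine 1.475 mL; malt extract 26.634 g; raffinose 35.604 g

Scale factor relative to 1 L: 1.38.
potassium sulfate: 0.217% w/v = 2.17 g/L → 2.17 × 1.38 L = 2.995 g
thiamine: V = C2·V2/C1 = 5.73 µg/mL × 1380 mL ÷ 5360 µg/mL = 1.475 mL
malt extract: 1.93 g per 100 mL × 1380 mL ÷ 100 = 26.634 g
raffinose: 2.58% w/v = 25.8 g/L → 25.8 × 1.38 L = 35.604 g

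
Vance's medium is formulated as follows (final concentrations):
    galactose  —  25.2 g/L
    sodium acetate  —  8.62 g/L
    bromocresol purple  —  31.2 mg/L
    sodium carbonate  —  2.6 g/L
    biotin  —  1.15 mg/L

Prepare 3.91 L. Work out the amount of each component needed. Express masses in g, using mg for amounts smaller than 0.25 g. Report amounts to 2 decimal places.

galactose 98.53 g; sodium acetate 33.70 g; bromocresol purple 121.99 mg; sodium carbonate 10.17 g; biotin 4.50 mg

Working volume: 3.91 L.
galactose: 25.2 g/L × 3.91 L = 98.53 g
sodium acetate: 8.62 g/L × 3.91 L = 33.70 g
bromocresol purple: 31.2 mg/L × 3.91 L = 121.99 mg
sodium carbonate: 2.6 g/L × 3.91 L = 10.17 g
biotin: 1.15 mg/L × 3.91 L = 4.50 mg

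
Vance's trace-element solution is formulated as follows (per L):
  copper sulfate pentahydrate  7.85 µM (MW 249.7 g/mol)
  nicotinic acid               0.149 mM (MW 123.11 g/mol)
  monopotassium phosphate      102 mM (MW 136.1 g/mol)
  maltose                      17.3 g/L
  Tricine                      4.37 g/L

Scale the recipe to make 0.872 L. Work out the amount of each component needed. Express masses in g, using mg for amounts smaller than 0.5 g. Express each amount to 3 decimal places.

copper sulfate pentahydrate 1.709 mg; nicotinic acid 15.995 mg; monopotassium phosphate 12.105 g; maltose 15.086 g; Tricine 3.811 g

Working volume: 0.872 L.
copper sulfate pentahydrate: 7.85 µmol/L × 249.7 g/mol × 0.872 L ÷ 1000 = 1.709 mg
nicotinic acid: 0.149 mmol/L × 123.11 mg/mmol × 0.872 L = 15.995 mg
monopotassium phosphate: 102 mmol/L × 136.1 g/mol × 0.872 L ÷ 1000 = 12.105 g
maltose: 17.3 g/L × 0.872 L = 15.086 g
Tricine: 4.37 g/L × 0.872 L = 3.811 g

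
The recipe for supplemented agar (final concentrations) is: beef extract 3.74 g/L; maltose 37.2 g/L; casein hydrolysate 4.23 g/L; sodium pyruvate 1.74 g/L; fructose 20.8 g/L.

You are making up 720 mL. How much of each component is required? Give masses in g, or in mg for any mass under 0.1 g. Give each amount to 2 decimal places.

beef extract 2.69 g; maltose 26.78 g; casein hydrolysate 3.05 g; sodium pyruvate 1.25 g; fructose 14.98 g

Target volume = 720 mL = 0.72 L.
beef extract: 3.74 g/L × 0.72 L = 2.69 g
maltose: 37.2 g/L × 0.72 L = 26.78 g
casein hydrolysate: 4.23 g/L × 0.72 L = 3.05 g
sodium pyruvate: 1.74 g/L × 0.72 L = 1.25 g
fructose: 20.8 g/L × 0.72 L = 14.98 g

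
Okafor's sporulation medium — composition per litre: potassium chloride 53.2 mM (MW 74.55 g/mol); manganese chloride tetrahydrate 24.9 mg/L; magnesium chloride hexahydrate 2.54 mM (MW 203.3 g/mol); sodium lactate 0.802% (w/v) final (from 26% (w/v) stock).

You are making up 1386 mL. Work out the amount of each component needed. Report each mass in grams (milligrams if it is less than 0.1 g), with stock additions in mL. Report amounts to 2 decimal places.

potassium chloride 5.50 g; manganese chloride tetrahydrate 34.51 mg; magnesium chloride hexahydrate 0.72 g; sodium lactate 42.75 mL

Working volume: 1386 mL = 1.386 L.
potassium chloride: 53.2 mmol/L × 74.55 g/mol × 1.386 L ÷ 1000 = 5.50 g
manganese chloride tetrahydrate: 24.9 mg/L × 1.386 L = 34.51 mg
magnesium chloride hexahydrate: 2.54 mmol/L × 203.3 g/mol × 1.386 L ÷ 1000 = 0.72 g
sodium lactate: C1V1 = C2V2 → 0.802% ÷ 26% × 1386 mL = 42.75 mL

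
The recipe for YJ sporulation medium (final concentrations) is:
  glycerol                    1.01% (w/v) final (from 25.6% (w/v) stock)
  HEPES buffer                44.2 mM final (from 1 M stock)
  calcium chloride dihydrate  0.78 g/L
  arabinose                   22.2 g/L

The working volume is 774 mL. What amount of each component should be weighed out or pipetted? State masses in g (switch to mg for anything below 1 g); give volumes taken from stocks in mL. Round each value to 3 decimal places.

glycerol 30.537 mL; HEPES buffer 34.211 mL; calcium chloride dihydrate 603.720 mg; arabinose 17.183 g

Working volume: 774 mL = 0.774 L.
glycerol: V = C2·V2/C1 = 1.01% ÷ 25.6% × 774 mL = 30.537 mL
HEPES buffer: C1V1 = C2V2 → 44.2 mM × 774 mL ÷ 1000 mM = 34.211 mL
calcium chloride dihydrate: 0.78 g/L × 0.774 L = 0.60372 g = 603.720 mg
arabinose: 22.2 g/L × 0.774 L = 17.183 g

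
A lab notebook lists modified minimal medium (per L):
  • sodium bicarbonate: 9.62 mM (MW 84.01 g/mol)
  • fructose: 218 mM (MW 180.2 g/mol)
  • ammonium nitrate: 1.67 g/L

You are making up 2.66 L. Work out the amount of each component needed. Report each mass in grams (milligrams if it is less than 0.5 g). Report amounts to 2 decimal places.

Scale factor relative to 1 L: 2.66.
sodium bicarbonate: 9.62 mmol/L × 84.01 g/mol × 2.66 L ÷ 1000 = 2.15 g
fructose: 218 mmol/L × 180.2 g/mol × 2.66 L ÷ 1000 = 104.49 g
ammonium nitrate: 1.67 g/L × 2.66 L = 4.44 g

sodium bicarbonate 2.15 g; fructose 104.49 g; ammonium nitrate 4.44 g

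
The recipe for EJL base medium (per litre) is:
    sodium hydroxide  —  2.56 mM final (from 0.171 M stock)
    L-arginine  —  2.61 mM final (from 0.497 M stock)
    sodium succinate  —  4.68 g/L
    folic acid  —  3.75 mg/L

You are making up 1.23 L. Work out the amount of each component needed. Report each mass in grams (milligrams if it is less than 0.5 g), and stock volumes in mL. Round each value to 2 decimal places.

sodium hydroxide 18.41 mL; L-arginine 6.46 mL; sodium succinate 5.76 g; folic acid 4.61 mg

Scale factor relative to 1 L: 1.23.
sodium hydroxide: C1V1 = C2V2 → 2.56 mM × 1230 mL ÷ 171 mM = 18.41 mL
L-arginine: V = C2·V2/C1 = 2.61 mM × 1230 mL ÷ 497 mM = 6.46 mL
sodium succinate: 4.68 g/L × 1.23 L = 5.76 g
folic acid: 3.75 mg/L × 1.23 L = 4.61 mg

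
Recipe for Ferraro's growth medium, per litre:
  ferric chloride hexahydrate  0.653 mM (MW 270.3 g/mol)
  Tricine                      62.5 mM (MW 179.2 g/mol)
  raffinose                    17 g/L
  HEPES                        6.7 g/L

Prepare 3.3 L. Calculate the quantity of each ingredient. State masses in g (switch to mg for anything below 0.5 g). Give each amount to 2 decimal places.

Working volume: 3.3 L.
ferric chloride hexahydrate: 0.653 mmol/L × 270.3 g/mol × 3.3 L ÷ 1000 = 0.58 g
Tricine: 62.5 mmol/L × 179.2 g/mol × 3.3 L ÷ 1000 = 36.96 g
raffinose: 17 g/L × 3.3 L = 56.10 g
HEPES: 6.7 g/L × 3.3 L = 22.11 g

ferric chloride hexahydrate 0.58 g; Tricine 36.96 g; raffinose 56.10 g; HEPES 22.11 g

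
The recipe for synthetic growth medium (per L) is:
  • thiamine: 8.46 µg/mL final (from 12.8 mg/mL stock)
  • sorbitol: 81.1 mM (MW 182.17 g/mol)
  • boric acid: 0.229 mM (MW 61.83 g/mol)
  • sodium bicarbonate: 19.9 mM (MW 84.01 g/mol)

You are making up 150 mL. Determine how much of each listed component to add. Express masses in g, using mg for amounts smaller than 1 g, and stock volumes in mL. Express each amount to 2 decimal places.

Target volume = 150 mL = 0.15 L.
thiamine: V = C2·V2/C1 = 8.46 µg/mL × 150 mL ÷ 12800 µg/mL = 0.10 mL
sorbitol: 81.1 mmol/L × 182.17 g/mol × 0.15 L ÷ 1000 = 2.22 g
boric acid: 0.229 mmol/L × 61.83 mg/mmol × 0.15 L = 2.12 mg
sodium bicarbonate: 19.9 mmol/L × 84.01 mg/mmol × 0.15 L = 250.77 mg

thiamine 0.10 mL; sorbitol 2.22 g; boric acid 2.12 mg; sodium bicarbonate 250.77 mg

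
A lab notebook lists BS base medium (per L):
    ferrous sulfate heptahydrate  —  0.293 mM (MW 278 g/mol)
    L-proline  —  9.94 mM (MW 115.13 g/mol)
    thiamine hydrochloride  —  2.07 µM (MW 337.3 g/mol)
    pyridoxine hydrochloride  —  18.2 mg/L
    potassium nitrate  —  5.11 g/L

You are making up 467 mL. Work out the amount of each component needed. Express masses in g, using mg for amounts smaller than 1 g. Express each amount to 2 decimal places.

ferrous sulfate heptahydrate 38.04 mg; L-proline 534.43 mg; thiamine hydrochloride 0.33 mg; pyridoxine hydrochloride 8.50 mg; potassium nitrate 2.39 g

Working volume: 467 mL = 0.467 L.
ferrous sulfate heptahydrate: 0.293 mmol/L × 278 mg/mmol × 0.467 L = 38.04 mg
L-proline: 9.94 mmol/L × 115.13 mg/mmol × 0.467 L = 534.43 mg
thiamine hydrochloride: 2.07 µmol/L × 337.3 g/mol × 0.467 L ÷ 1000 = 0.33 mg
pyridoxine hydrochloride: 18.2 mg/L × 0.467 L = 8.50 mg
potassium nitrate: 5.11 g/L × 0.467 L = 2.39 g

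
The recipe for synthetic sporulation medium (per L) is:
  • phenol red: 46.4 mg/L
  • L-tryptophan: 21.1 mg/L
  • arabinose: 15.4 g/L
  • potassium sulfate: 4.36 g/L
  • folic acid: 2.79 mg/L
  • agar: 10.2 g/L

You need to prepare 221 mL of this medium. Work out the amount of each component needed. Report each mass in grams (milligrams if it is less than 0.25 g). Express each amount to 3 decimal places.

Scale factor relative to 1 L: 0.221.
phenol red: 46.4 mg/L × 0.221 L = 10.254 mg
L-tryptophan: 21.1 mg/L × 0.221 L = 4.663 mg
arabinose: 15.4 g/L × 0.221 L = 3.403 g
potassium sulfate: 4.36 g/L × 0.221 L = 0.964 g
folic acid: 2.79 mg/L × 0.221 L = 0.617 mg
agar: 10.2 g/L × 0.221 L = 2.254 g

phenol red 10.254 mg; L-tryptophan 4.663 mg; arabinose 3.403 g; potassium sulfate 0.964 g; folic acid 0.617 mg; agar 2.254 g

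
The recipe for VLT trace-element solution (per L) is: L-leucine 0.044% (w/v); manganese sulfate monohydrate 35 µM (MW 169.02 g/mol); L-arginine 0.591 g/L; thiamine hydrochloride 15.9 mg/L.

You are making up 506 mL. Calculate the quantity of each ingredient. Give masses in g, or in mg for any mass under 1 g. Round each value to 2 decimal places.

Scale factor relative to 1 L: 0.506.
L-leucine: 0.044% w/v = 0.44 g/L → 0.44 × 0.506 L = 0.22264 g = 222.64 mg
manganese sulfate monohydrate: 35 µmol/L × 169.02 g/mol × 0.506 L ÷ 1000 = 2.99 mg
L-arginine: 0.591 g/L × 0.506 L = 0.299046 g = 299.05 mg
thiamine hydrochloride: 15.9 mg/L × 0.506 L = 8.05 mg

L-leucine 222.64 mg; manganese sulfate monohydrate 2.99 mg; L-arginine 299.05 mg; thiamine hydrochloride 8.05 mg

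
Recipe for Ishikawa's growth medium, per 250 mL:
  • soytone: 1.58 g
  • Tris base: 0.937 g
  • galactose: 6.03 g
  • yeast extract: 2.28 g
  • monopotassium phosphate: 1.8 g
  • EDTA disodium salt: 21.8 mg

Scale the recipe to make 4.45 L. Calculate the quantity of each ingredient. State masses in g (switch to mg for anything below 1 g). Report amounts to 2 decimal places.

Ratio of target to recipe volume: 4450 / 250 = 17.8.
soytone: 1.58 g × (4450 mL / 250 mL) = 28.12 g
Tris base: 0.937 g × (4450 mL / 250 mL) = 16.68 g
galactose: 6.03 g × (4450 mL / 250 mL) = 107.33 g
yeast extract: 2.28 g × (4450 mL / 250 mL) = 40.58 g
monopotassium phosphate: 1.8 g × (4450 mL / 250 mL) = 32.04 g
EDTA disodium salt: 21.8 mg × (4450 mL / 250 mL) = 388.04 mg

soytone 28.12 g; Tris base 16.68 g; galactose 107.33 g; yeast extract 40.58 g; monopotassium phosphate 32.04 g; EDTA disodium salt 388.04 mg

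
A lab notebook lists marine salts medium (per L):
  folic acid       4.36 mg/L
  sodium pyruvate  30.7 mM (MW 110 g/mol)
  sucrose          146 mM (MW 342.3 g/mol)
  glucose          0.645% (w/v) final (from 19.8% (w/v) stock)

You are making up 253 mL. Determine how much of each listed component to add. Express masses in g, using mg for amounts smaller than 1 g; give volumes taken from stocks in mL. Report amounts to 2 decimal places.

folic acid 1.10 mg; sodium pyruvate 854.38 mg; sucrose 12.64 g; glucose 8.24 mL

Scale factor relative to 1 L: 0.253.
folic acid: 4.36 mg/L × 0.253 L = 1.10 mg
sodium pyruvate: 30.7 mmol/L × 110 mg/mmol × 0.253 L = 854.38 mg
sucrose: 146 mmol/L × 342.3 g/mol × 0.253 L ÷ 1000 = 12.64 g
glucose: dilute stock: 0.645% ÷ 19.8% × 253 mL = 8.24 mL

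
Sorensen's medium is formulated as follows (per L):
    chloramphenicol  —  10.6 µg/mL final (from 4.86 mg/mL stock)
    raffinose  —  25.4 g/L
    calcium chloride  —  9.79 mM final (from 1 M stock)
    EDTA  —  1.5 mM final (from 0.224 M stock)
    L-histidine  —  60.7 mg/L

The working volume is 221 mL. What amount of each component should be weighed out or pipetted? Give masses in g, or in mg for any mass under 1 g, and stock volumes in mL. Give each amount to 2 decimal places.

Target volume = 221 mL = 0.221 L.
chloramphenicol: dilute stock: 10.6 µg/mL × 221 mL ÷ 4860 µg/mL = 0.48 mL
raffinose: 25.4 g/L × 0.221 L = 5.61 g
calcium chloride: dilute stock: 9.79 mM × 221 mL ÷ 1000 mM = 2.16 mL
EDTA: dilute stock: 1.5 mM × 221 mL ÷ 224 mM = 1.48 mL
L-histidine: 60.7 mg/L × 0.221 L = 13.41 mg

chloramphenicol 0.48 mL; raffinose 5.61 g; calcium chloride 2.16 mL; EDTA 1.48 mL; L-histidine 13.41 mg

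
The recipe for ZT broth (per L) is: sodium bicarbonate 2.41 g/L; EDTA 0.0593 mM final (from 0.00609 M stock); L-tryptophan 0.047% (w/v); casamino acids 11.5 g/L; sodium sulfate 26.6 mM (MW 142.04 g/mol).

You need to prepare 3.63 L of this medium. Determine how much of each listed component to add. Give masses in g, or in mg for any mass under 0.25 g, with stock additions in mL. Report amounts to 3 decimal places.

sodium bicarbonate 8.748 g; EDTA 35.346 mL; L-tryptophan 1.706 g; casamino acids 41.745 g; sodium sulfate 13.715 g

Working volume: 3.63 L.
sodium bicarbonate: 2.41 g/L × 3.63 L = 8.748 g
EDTA: V = C2·V2/C1 = 0.0593 mM × 3630 mL ÷ 6.09 mM = 35.346 mL
L-tryptophan: 0.047% w/v = 0.47 g/L → 0.47 × 3.63 L = 1.706 g
casamino acids: 11.5 g/L × 3.63 L = 41.745 g
sodium sulfate: 26.6 mmol/L × 142.04 g/mol × 3.63 L ÷ 1000 = 13.715 g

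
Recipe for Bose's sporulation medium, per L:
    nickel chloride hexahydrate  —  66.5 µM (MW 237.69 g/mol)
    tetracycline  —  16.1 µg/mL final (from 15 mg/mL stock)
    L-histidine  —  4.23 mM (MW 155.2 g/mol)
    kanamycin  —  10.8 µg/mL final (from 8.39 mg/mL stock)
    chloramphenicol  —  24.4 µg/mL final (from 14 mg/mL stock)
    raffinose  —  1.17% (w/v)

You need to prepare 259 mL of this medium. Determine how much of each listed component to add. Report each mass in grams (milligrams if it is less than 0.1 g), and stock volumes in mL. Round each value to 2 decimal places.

nickel chloride hexahydrate 4.09 mg; tetracycline 0.28 mL; L-histidine 0.17 g; kanamycin 0.33 mL; chloramphenicol 0.45 mL; raffinose 3.03 g

Scale factor relative to 1 L: 0.259.
nickel chloride hexahydrate: 66.5 µmol/L × 237.69 g/mol × 0.259 L ÷ 1000 = 4.09 mg
tetracycline: V = C2·V2/C1 = 16.1 µg/mL × 259 mL ÷ 15000 µg/mL = 0.28 mL
L-histidine: 4.23 mmol/L × 155.2 g/mol × 0.259 L ÷ 1000 = 0.17 g
kanamycin: V = C2·V2/C1 = 10.8 µg/mL × 259 mL ÷ 8390 µg/mL = 0.33 mL
chloramphenicol: C1V1 = C2V2 → 24.4 µg/mL × 259 mL ÷ 14000 µg/mL = 0.45 mL
raffinose: 1.17 g per 100 mL × 259 mL ÷ 100 = 3.03 g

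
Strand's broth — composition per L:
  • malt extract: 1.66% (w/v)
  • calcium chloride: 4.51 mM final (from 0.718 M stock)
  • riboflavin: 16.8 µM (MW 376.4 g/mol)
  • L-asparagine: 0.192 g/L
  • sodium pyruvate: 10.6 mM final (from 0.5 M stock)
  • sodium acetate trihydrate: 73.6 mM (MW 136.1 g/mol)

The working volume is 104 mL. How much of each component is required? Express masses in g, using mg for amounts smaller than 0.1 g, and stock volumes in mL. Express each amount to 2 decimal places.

malt extract 1.73 g; calcium chloride 0.65 mL; riboflavin 0.66 mg; L-asparagine 19.97 mg; sodium pyruvate 2.20 mL; sodium acetate trihydrate 1.04 g

Target volume = 104 mL = 0.104 L.
malt extract: 1.66 g per 100 mL × 104 mL ÷ 100 = 1.73 g
calcium chloride: dilute stock: 4.51 mM × 104 mL ÷ 718 mM = 0.65 mL
riboflavin: 16.8 µmol/L × 376.4 g/mol × 0.104 L ÷ 1000 = 0.66 mg
L-asparagine: 0.192 g/L × 0.104 L = 0.019968 g = 19.97 mg
sodium pyruvate: C1V1 = C2V2 → 10.6 mM × 104 mL ÷ 500 mM = 2.20 mL
sodium acetate trihydrate: 73.6 mmol/L × 136.1 g/mol × 0.104 L ÷ 1000 = 1.04 g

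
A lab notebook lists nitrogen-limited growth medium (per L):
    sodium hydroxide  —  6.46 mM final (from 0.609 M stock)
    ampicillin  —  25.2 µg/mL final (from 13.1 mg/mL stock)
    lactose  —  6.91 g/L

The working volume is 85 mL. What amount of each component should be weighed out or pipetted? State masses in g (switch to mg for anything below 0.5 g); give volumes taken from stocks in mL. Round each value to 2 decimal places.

Working volume: 85 mL = 0.085 L.
sodium hydroxide: dilute stock: 6.46 mM × 85 mL ÷ 609 mM = 0.90 mL
ampicillin: C1V1 = C2V2 → 25.2 µg/mL × 85 mL ÷ 13100 µg/mL = 0.16 mL
lactose: 6.91 g/L × 0.085 L = 0.59 g

sodium hydroxide 0.90 mL; ampicillin 0.16 mL; lactose 0.59 g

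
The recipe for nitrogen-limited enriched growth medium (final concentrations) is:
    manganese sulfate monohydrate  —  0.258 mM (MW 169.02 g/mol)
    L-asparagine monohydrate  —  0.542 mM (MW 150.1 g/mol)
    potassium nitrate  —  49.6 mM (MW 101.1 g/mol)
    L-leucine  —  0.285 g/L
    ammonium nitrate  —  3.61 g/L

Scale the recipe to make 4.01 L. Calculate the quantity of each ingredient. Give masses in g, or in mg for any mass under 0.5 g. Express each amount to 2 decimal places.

manganese sulfate monohydrate 174.86 mg; L-asparagine monohydrate 326.23 mg; potassium nitrate 20.11 g; L-leucine 1.14 g; ammonium nitrate 14.48 g

Scale factor relative to 1 L: 4.01.
manganese sulfate monohydrate: 0.258 mmol/L × 169.02 mg/mmol × 4.01 L = 174.86 mg
L-asparagine monohydrate: 0.542 mmol/L × 150.1 mg/mmol × 4.01 L = 326.23 mg
potassium nitrate: 49.6 mmol/L × 101.1 g/mol × 4.01 L ÷ 1000 = 20.11 g
L-leucine: 0.285 g/L × 4.01 L = 1.14 g
ammonium nitrate: 3.61 g/L × 4.01 L = 14.48 g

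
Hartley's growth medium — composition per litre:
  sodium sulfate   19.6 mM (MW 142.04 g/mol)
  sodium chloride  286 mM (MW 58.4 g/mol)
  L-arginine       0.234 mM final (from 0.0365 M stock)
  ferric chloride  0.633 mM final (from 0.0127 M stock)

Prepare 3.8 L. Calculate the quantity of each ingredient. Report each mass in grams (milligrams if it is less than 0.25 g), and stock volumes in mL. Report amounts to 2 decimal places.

Scale factor relative to 1 L: 3.8.
sodium sulfate: 19.6 mmol/L × 142.04 g/mol × 3.8 L ÷ 1000 = 10.58 g
sodium chloride: 286 mmol/L × 58.4 g/mol × 3.8 L ÷ 1000 = 63.47 g
L-arginine: C1V1 = C2V2 → 0.234 mM × 3800 mL ÷ 36.5 mM = 24.36 mL
ferric chloride: V = C2·V2/C1 = 0.633 mM × 3800 mL ÷ 12.7 mM = 189.40 mL

sodium sulfate 10.58 g; sodium chloride 63.47 g; L-arginine 24.36 mL; ferric chloride 189.40 mL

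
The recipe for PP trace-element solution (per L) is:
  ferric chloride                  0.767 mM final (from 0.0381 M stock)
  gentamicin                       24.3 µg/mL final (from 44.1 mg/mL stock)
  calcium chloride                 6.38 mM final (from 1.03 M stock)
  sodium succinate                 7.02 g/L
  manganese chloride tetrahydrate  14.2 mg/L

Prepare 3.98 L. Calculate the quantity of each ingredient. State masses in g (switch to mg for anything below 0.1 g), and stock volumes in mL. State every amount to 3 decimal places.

Working volume: 3.98 L.
ferric chloride: V = C2·V2/C1 = 0.767 mM × 3980 mL ÷ 38.1 mM = 80.122 mL
gentamicin: dilute stock: 24.3 µg/mL × 3980 mL ÷ 44100 µg/mL = 2.193 mL
calcium chloride: C1V1 = C2V2 → 6.38 mM × 3980 mL ÷ 1030 mM = 24.653 mL
sodium succinate: 7.02 g/L × 3.98 L = 27.940 g
manganese chloride tetrahydrate: 14.2 mg/L × 3.98 L = 56.516 mg

ferric chloride 80.122 mL; gentamicin 2.193 mL; calcium chloride 24.653 mL; sodium succinate 27.940 g; manganese chloride tetrahydrate 56.516 mg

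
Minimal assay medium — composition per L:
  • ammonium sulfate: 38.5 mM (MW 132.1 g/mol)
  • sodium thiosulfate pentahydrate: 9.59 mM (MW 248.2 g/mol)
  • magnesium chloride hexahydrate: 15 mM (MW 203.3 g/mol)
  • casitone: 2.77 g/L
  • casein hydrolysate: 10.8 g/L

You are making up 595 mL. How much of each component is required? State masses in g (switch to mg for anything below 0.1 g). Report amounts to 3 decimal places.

ammonium sulfate 3.026 g; sodium thiosulfate pentahydrate 1.416 g; magnesium chloride hexahydrate 1.814 g; casitone 1.648 g; casein hydrolysate 6.426 g

Scale factor relative to 1 L: 0.595.
ammonium sulfate: 38.5 mmol/L × 132.1 g/mol × 0.595 L ÷ 1000 = 3.026 g
sodium thiosulfate pentahydrate: 9.59 mmol/L × 248.2 g/mol × 0.595 L ÷ 1000 = 1.416 g
magnesium chloride hexahydrate: 15 mmol/L × 203.3 g/mol × 0.595 L ÷ 1000 = 1.814 g
casitone: 2.77 g/L × 0.595 L = 1.648 g
casein hydrolysate: 10.8 g/L × 0.595 L = 6.426 g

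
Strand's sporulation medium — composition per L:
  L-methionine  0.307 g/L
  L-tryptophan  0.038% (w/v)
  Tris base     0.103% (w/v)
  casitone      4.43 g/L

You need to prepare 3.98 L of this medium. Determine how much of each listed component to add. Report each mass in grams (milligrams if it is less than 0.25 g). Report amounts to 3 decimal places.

L-methionine 1.222 g; L-tryptophan 1.512 g; Tris base 4.099 g; casitone 17.631 g

Working volume: 3.98 L.
L-methionine: 0.307 g/L × 3.98 L = 1.222 g
L-tryptophan: 0.038 g per 100 mL × 3980 mL ÷ 100 = 1.512 g
Tris base: 0.103 g per 100 mL × 3980 mL ÷ 100 = 4.099 g
casitone: 4.43 g/L × 3.98 L = 17.631 g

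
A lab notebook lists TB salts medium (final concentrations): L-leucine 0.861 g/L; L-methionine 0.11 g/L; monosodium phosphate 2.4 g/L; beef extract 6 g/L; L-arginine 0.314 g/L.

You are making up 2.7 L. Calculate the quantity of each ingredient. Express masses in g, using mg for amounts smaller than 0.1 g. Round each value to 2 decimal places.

L-leucine 2.32 g; L-methionine 0.30 g; monosodium phosphate 6.48 g; beef extract 16.20 g; L-arginine 0.85 g

Scale factor relative to 1 L: 2.7.
L-leucine: 0.861 g/L × 2.7 L = 2.32 g
L-methionine: 0.11 g/L × 2.7 L = 0.30 g
monosodium phosphate: 2.4 g/L × 2.7 L = 6.48 g
beef extract: 6 g/L × 2.7 L = 16.20 g
L-arginine: 0.314 g/L × 2.7 L = 0.85 g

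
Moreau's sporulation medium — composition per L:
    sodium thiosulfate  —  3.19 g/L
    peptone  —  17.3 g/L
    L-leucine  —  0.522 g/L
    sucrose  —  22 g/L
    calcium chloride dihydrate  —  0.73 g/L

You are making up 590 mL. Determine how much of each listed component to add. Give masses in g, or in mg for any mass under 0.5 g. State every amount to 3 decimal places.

sodium thiosulfate 1.882 g; peptone 10.207 g; L-leucine 307.980 mg; sucrose 12.980 g; calcium chloride dihydrate 430.700 mg

Working volume: 590 mL = 0.59 L.
sodium thiosulfate: 3.19 g/L × 0.59 L = 1.882 g
peptone: 17.3 g/L × 0.59 L = 10.207 g
L-leucine: 0.522 g/L × 0.59 L = 0.30798 g = 307.980 mg
sucrose: 22 g/L × 0.59 L = 12.980 g
calcium chloride dihydrate: 0.73 g/L × 0.59 L = 0.4307 g = 430.700 mg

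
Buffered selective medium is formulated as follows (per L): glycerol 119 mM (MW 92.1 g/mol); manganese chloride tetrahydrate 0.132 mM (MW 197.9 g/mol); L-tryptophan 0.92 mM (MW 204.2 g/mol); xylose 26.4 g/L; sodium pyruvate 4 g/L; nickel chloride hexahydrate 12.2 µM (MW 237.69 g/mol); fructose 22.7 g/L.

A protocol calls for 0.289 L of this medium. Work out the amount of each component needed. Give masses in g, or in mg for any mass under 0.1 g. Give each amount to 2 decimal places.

Working volume: 0.289 L.
glycerol: 119 mmol/L × 92.1 g/mol × 0.289 L ÷ 1000 = 3.17 g
manganese chloride tetrahydrate: 0.132 mmol/L × 197.9 mg/mmol × 0.289 L = 7.55 mg
L-tryptophan: 0.92 mmol/L × 204.2 mg/mmol × 0.289 L = 54.29 mg
xylose: 26.4 g/L × 0.289 L = 7.63 g
sodium pyruvate: 4 g/L × 0.289 L = 1.16 g
nickel chloride hexahydrate: 12.2 µmol/L × 237.69 g/mol × 0.289 L ÷ 1000 = 0.84 mg
fructose: 22.7 g/L × 0.289 L = 6.56 g

glycerol 3.17 g; manganese chloride tetrahydrate 7.55 mg; L-tryptophan 54.29 mg; xylose 7.63 g; sodium pyruvate 1.16 g; nickel chloride hexahydrate 0.84 mg; fructose 6.56 g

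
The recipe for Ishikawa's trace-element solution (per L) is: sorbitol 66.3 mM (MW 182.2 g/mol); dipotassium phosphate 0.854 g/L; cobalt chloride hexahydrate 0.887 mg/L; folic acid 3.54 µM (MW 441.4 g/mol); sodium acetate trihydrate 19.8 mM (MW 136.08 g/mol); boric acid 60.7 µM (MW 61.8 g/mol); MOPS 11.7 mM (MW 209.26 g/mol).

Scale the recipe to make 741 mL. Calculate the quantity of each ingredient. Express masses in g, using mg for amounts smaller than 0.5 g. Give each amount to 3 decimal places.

sorbitol 8.951 g; dipotassium phosphate 0.633 g; cobalt chloride hexahydrate 0.657 mg; folic acid 1.158 mg; sodium acetate trihydrate 1.997 g; boric acid 2.780 mg; MOPS 1.814 g

Scale factor relative to 1 L: 0.741.
sorbitol: 66.3 mmol/L × 182.2 g/mol × 0.741 L ÷ 1000 = 8.951 g
dipotassium phosphate: 0.854 g/L × 0.741 L = 0.633 g
cobalt chloride hexahydrate: 0.887 mg/L × 0.741 L = 0.657 mg
folic acid: 3.54 µmol/L × 441.4 g/mol × 0.741 L ÷ 1000 = 1.158 mg
sodium acetate trihydrate: 19.8 mmol/L × 136.08 g/mol × 0.741 L ÷ 1000 = 1.997 g
boric acid: 60.7 µmol/L × 61.8 g/mol × 0.741 L ÷ 1000 = 2.780 mg
MOPS: 11.7 mmol/L × 209.26 g/mol × 0.741 L ÷ 1000 = 1.814 g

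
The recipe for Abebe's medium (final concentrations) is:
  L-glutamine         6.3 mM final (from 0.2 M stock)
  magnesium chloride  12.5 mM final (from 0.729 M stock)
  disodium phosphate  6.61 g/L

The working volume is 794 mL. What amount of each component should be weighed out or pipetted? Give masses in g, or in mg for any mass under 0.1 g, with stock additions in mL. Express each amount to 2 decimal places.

Working volume: 794 mL = 0.794 L.
L-glutamine: V = C2·V2/C1 = 6.3 mM × 794 mL ÷ 200 mM = 25.01 mL
magnesium chloride: V = C2·V2/C1 = 12.5 mM × 794 mL ÷ 729 mM = 13.61 mL
disodium phosphate: 6.61 g/L × 0.794 L = 5.25 g

L-glutamine 25.01 mL; magnesium chloride 13.61 mL; disodium phosphate 5.25 g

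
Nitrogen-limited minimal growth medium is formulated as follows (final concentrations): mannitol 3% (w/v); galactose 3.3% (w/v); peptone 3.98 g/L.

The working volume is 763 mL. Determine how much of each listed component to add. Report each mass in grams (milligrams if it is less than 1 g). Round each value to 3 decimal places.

Target volume = 763 mL = 0.763 L.
mannitol: 3 g per 100 mL × 763 mL ÷ 100 = 22.890 g
galactose: 3.3% w/v = 33 g/L → 33 × 0.763 L = 25.179 g
peptone: 3.98 g/L × 0.763 L = 3.037 g

mannitol 22.890 g; galactose 25.179 g; peptone 3.037 g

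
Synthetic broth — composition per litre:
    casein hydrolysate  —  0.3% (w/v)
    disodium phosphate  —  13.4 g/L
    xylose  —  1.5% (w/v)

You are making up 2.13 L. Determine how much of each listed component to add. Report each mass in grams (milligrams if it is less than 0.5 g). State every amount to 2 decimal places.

Scale factor relative to 1 L: 2.13.
casein hydrolysate: 0.3% w/v = 3 g/L → 3 × 2.13 L = 6.39 g
disodium phosphate: 13.4 g/L × 2.13 L = 28.54 g
xylose: 1.5% w/v = 15 g/L → 15 × 2.13 L = 31.95 g

casein hydrolysate 6.39 g; disodium phosphate 28.54 g; xylose 31.95 g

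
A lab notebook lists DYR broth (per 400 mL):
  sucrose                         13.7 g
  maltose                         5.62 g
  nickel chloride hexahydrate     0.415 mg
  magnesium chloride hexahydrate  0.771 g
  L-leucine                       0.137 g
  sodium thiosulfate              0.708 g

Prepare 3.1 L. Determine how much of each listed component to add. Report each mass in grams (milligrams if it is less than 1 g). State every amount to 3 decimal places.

sucrose 106.175 g; maltose 43.555 g; nickel chloride hexahydrate 3.216 mg; magnesium chloride hexahydrate 5.975 g; L-leucine 1.062 g; sodium thiosulfate 5.487 g

Ratio of target to recipe volume: 3100 / 400 = 7.75.
sucrose: 13.7 g × (3100 mL / 400 mL) = 106.175 g
maltose: 5.62 g × (3100 mL / 400 mL) = 43.555 g
nickel chloride hexahydrate: 0.415 mg × (3100 mL / 400 mL) = 3.216 mg
magnesium chloride hexahydrate: 0.771 g × (3100 mL / 400 mL) = 5.975 g
L-leucine: 0.137 g × (3100 mL / 400 mL) = 1.062 g
sodium thiosulfate: 0.708 g × (3100 mL / 400 mL) = 5.487 g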